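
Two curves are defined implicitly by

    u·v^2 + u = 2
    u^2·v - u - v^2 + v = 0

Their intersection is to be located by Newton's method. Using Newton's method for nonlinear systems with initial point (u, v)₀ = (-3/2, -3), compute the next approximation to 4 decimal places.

At (-3/2, -3): F = (-17.0000, -17.2500).
Jacobian J = [[v^2 + 1, 2·u·v], [2·u·v - 1, u^2 - 2·v + 1]].
At the point, J = [[10.0000, 9.0000], [8.0000, 9.2500]] (det J = 20.5000).
Solving J·Δ = −F gives Δ = (0.0976, 1.7805).
Then the next iterate is (u, v)₁ = (-1.4024, -1.2195).

(-1.4024, -1.2195)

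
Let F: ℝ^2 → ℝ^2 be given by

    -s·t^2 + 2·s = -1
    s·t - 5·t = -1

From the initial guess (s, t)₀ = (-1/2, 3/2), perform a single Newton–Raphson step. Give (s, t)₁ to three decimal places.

(4.857, 1.643)

At (-1/2, 3/2): F = (1.125, -7.250).
Jacobian J = [[-t^2 + 2, -2·s·t], [t, s - 5]].
At the point, J = [[-0.250, 1.500], [1.500, -5.500]] (det J = -0.875).
Solving J·Δ = −F gives Δ = (5.357, 0.143).
Then the next iterate is (s, t)₁ = (4.857, 1.643).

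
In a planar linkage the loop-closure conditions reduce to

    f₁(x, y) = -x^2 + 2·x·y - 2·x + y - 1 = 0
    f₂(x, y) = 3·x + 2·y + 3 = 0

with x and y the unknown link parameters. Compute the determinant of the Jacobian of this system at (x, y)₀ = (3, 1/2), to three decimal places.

-35.000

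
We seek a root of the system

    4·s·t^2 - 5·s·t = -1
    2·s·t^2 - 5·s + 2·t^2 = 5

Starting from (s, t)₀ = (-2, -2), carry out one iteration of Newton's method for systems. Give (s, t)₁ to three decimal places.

(1.439, -2.915)

At (-2, -2): F = (-51.000, -3.000).
Jacobian J = [[4·t^2 - 5·t, 8·s·t - 5·s], [2·t^2 - 5, 4·s·t + 4·t]].
At the point, J = [[26.000, 42.000], [3.000, 8.000]] (det J = 82.000).
Solving J·Δ = −F gives Δ = (3.439, -0.915).
Then the next iterate is (s, t)₁ = (1.439, -2.915).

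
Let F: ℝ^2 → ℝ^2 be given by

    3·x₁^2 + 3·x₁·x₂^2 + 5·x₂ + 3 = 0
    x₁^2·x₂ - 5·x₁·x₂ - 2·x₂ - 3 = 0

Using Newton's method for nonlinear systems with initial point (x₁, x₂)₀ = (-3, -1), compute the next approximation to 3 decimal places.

(-1.410, -0.659)

At (-3, -1): F = (16.000, -25.000).
Jacobian J = [[6·x₁ + 3·x₂^2, 6·x₁·x₂ + 5], [2·x₁·x₂ - 5·x₂, x₁^2 - 5·x₁ - 2]].
At the point, J = [[-15.000, 23.000], [11.000, 22.000]] (det J = -583.000).
Solving J·Δ = −F gives Δ = (1.590, 0.341).
Then the next iterate is (x₁, x₂)₁ = (-1.410, -0.659).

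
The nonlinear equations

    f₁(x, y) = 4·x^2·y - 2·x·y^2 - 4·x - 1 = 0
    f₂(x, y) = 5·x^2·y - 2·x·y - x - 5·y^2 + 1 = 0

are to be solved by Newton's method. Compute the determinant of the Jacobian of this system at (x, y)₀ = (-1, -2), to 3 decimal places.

J = [[8·x·y - 2·y^2 - 4, 4·x^2 - 4·x·y], [10·x·y - 2·y - 1, 5·x^2 - 2·x - 10·y]].
At the point, J = [[4.000, -4.000], [23.000, 27.000]].
det J = 200.000.

200.000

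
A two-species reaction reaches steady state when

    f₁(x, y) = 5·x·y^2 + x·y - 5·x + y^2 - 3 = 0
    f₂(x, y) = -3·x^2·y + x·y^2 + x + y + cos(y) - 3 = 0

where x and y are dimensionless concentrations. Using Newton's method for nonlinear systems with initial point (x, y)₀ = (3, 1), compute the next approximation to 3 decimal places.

(1.581, 1.012)

At (3, 1): F = (1.000, -22.45970).
Jacobian J = [[5·y^2 + y - 5, 10·x·y + x + 2·y], [-6·x·y + y^2 + 1, -3·x^2 + 2·x·y - sin(y) + 1]].
At the point, J = [[1.000, 35.000], [-16.000, -20.84147]] (det J = 539.15853).
Solving J·Δ = −F gives Δ = (-1.419, 0.012).
Then the next iterate is (x, y)₁ = (1.581, 1.012).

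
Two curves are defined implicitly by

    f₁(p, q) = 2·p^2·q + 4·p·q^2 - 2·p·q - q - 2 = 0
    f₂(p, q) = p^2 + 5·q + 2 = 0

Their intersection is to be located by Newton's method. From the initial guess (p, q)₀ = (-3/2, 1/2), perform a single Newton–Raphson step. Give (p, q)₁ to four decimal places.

(-1.8426, -1.0556)

At (-3/2, 1/2): F = (-0.2500, 6.7500).
Jacobian J = [[4·p·q + 4·q^2 - 2·q, 2·p^2 + 8·p·q - 2·p - 1], [2·p, 5]].
At the point, J = [[-3.0000, 0.5000], [-3.0000, 5.0000]] (det J = -13.5000).
Solving J·Δ = −F gives Δ = (-0.3426, -1.5556).
Then the next iterate is (p, q)₁ = (-1.8426, -1.0556).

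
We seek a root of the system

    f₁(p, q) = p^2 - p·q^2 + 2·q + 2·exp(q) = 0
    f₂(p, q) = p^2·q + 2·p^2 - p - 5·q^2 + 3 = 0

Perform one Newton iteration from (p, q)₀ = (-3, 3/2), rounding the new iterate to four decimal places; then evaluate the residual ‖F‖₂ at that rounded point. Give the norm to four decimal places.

At (-3, 3/2): F = (27.713378, 26.2500).
Jacobian J = [[2·p - q^2, -2·p·q + 2·exp(q) + 2], [2·p·q + 4·p - 1, p^2 - 10·q]].
At the point, J = [[-8.2500, 19.963378], [-22.0000, -6.0000]] (det J = 488.694319).
Solving J·Δ = −F gives Δ = (1.4126, -0.8045).
Then the next iterate is (p, q)₁ = (-1.5874, 0.6955).
Re-evaluating at (-1.5874, 0.6955): F = (8.688119, 8.961024), so ‖F‖₂ = 12.4813.

12.4813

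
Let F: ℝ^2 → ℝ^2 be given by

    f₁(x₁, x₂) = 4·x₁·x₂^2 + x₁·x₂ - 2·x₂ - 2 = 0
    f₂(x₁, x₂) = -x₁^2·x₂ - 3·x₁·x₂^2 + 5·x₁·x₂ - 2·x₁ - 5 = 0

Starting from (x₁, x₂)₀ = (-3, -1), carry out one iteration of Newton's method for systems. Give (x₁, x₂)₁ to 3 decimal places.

At (-3, -1): F = (-9.000, 34.000).
Jacobian J = [[4·x₂^2 + x₂, 8·x₁·x₂ + x₁ - 2], [-2·x₁·x₂ - 3·x₂^2 + 5·x₂ - 2, -x₁^2 - 6·x₁·x₂ + 5·x₁]].
At the point, J = [[3.000, 19.000], [-16.000, -42.000]] (det J = 178.000).
Solving J·Δ = −F gives Δ = (1.506, 0.236).
Then the next iterate is (x₁, x₂)₁ = (-1.494, -0.764).

(-1.494, -0.764)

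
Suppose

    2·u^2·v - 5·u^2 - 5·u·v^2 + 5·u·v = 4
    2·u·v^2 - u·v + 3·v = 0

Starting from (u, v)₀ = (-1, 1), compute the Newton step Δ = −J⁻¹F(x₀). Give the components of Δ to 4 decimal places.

(-2.0000, 2.7143)

At (-1, 1): F = (-7.0000, 2.0000).
Jacobian J = [[4·u·v - 10·u - 5·v^2 + 5·v, 2·u^2 - 10·u·v + 5·u], [2·v^2 - v, 4·u·v - u + 3]].
At the point, J = [[6.0000, 7.0000], [1.0000, 0.0000]] (det J = -7.0000).
Solving J·Δ = −F gives Δ = (-2.0000, 2.7143).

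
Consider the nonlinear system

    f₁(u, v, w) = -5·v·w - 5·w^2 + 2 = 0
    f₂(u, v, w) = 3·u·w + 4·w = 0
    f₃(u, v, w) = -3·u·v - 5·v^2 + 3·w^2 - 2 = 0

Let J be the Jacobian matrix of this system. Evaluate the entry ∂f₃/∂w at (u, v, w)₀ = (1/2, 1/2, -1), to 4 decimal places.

-6.0000

∂f₃/∂w = 6·w.
At (1/2, 1/2, -1) this is -6.0000.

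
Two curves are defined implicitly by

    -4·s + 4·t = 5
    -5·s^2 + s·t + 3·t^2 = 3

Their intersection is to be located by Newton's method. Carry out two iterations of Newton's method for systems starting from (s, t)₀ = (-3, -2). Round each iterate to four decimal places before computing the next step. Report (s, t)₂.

(-0.1936, 1.0564)

At (-3, -2): F = (-1.0000, -30.0000).
Jacobian J = [[-4, 4], [-10·s + t, s + 6·t]].
At the point, J = [[-4.0000, 4.0000], [28.0000, -15.0000]] (det J = -52.0000).
Solving J·Δ = −F gives Δ = (2.5962, 2.8462).
Then the next iterate is (s, t)₁ = (-0.4038, 0.8462).
Round to (-0.4038, 0.8462) and repeat: F = (0.0000, -2.008804), J = [[-4.0000, 4.0000], [4.8842, 4.6734]].
Δ = (0.2102, 0.2102), so (s, t)₂ = (-0.1936, 1.0564).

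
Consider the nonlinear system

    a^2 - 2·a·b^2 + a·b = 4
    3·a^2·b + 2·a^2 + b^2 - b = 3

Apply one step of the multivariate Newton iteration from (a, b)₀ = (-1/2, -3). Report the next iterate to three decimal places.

(-0.527, -1.870)

At (-1/2, -3): F = (6.750, 7.250).
Jacobian J = [[2·a - 2·b^2 + b, -4·a·b + a], [6·a·b + 4·a, 3·a^2 + 2·b - 1]].
At the point, J = [[-22.000, -6.500], [7.000, -6.250]] (det J = 183.000).
Solving J·Δ = −F gives Δ = (-0.027, 1.130).
Then the next iterate is (a, b)₁ = (-0.527, -1.870).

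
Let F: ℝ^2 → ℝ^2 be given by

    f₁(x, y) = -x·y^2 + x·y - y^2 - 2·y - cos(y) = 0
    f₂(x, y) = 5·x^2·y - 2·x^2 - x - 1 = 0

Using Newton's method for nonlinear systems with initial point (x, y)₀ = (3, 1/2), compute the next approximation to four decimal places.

At (3, 1/2): F = (-1.377583, 0.5000).
Jacobian J = [[-y^2 + y, -2·x·y + x - 2·y + sin(y) - 2], [10·x·y - 4·x - 1, 5·x^2]].
At the point, J = [[0.2500, -2.520574], [2.0000, 45.0000]] (det J = 16.291149).
Solving J·Δ = −F gives Δ = (3.7278, -0.1768).
Then the next iterate is (x, y)₁ = (6.7278, 0.3232).

(6.7278, 0.3232)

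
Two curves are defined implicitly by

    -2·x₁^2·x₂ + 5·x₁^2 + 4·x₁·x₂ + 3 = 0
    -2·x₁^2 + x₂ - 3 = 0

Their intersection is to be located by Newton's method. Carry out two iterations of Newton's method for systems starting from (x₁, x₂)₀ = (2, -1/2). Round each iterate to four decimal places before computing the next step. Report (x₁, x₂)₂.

(-0.0191, 1.1048)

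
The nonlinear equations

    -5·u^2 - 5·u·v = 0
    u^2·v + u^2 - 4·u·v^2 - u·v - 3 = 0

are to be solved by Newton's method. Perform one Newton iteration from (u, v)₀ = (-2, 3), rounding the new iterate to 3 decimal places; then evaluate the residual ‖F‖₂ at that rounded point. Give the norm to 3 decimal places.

At (-2, 3): F = (10.000, 91.000).
Jacobian J = [[-10·u - 5·v, -5·u], [2·u·v + 2·u - 4·v^2 - v, u^2 - 8·u·v - u]].
At the point, J = [[5.000, 10.000], [-55.000, 54.000]] (det J = 820.000).
Solving J·Δ = −F gives Δ = (0.451, -1.226).
Then the next iterate is (u, v)₁ = (-1.549, 1.774).
Re-evaluating at (-1.549, 1.774): F = (1.74263, 25.90315), so ‖F‖₂ = 25.962.

25.962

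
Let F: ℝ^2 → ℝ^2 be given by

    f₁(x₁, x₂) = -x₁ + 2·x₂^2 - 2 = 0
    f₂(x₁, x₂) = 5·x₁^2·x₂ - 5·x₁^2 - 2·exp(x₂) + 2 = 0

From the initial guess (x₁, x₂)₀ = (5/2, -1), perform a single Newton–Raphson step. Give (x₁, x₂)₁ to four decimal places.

(1.1065, -1.2766)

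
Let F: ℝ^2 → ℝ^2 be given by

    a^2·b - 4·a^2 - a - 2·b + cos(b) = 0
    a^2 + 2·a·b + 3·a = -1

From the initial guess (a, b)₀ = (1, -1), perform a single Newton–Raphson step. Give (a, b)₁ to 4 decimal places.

At (1, -1): F = (-3.459698, 3.0000).
Jacobian J = [[2·a·b - 8·a - 1, a^2 - sin(b) - 2], [2·a + 2·b + 3, 2·a]].
At the point, J = [[-11.0000, -0.158529], [3.0000, 2.0000]] (det J = -21.524413).
Solving J·Δ = −F gives Δ = (-0.2994, -1.0509).
Then the next iterate is (a, b)₁ = (0.7006, -2.0509).

(0.7006, -2.0509)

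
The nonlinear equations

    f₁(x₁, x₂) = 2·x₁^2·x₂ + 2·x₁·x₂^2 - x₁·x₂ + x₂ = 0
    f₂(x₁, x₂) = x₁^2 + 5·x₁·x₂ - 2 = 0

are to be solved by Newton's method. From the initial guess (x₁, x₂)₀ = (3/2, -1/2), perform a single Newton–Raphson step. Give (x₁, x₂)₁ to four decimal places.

At (3/2, -1/2): F = (-1.2500, -3.5000).
Jacobian J = [[4·x₁·x₂ + 2·x₂^2 - x₂, 2·x₁^2 + 4·x₁·x₂ - x₁ + 1], [2·x₁ + 5·x₂, 5·x₁]].
At the point, J = [[-2.0000, 1.0000], [0.5000, 7.5000]] (det J = -15.5000).
Solving J·Δ = −F gives Δ = (-0.3790, 0.4919).
Then the next iterate is (x₁, x₂)₁ = (1.1210, -0.0081).

(1.1210, -0.0081)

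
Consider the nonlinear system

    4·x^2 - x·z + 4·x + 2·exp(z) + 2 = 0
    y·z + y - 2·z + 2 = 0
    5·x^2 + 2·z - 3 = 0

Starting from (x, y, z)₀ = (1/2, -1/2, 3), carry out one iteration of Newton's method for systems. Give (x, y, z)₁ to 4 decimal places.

At (1/2, -1/2, 3): F = (43.671074, -6.0000, 4.2500).
Jacobian J = [[8·x - z + 4, 0, -x + 2·exp(z)], [0, z + 1, y - 2], [10·x, 0, 2]].
At the point, J = [[5.0000, 0.0000, 39.671074], [0.0000, 4.0000, -2.5000], [5.0000, 0.0000, 2.0000]] (det J = -753.421477).
Solving J·Δ = −F gives Δ = (-0.4314, 0.8460, -1.0465).
Then the next iterate is (x, y, z)₁ = (0.0686, 0.3460, 1.9535).

(0.0686, 0.3460, 1.9535)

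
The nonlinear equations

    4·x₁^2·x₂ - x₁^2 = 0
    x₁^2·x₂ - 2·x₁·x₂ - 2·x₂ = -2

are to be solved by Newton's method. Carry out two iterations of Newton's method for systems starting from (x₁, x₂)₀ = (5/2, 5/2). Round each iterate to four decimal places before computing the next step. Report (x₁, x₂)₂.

At (5/2, 5/2): F = (56.2500, 0.1250).
Jacobian J = [[8·x₁·x₂ - 2·x₁, 4·x₁^2], [2·x₁·x₂ - 2·x₂, x₁^2 - 2·x₁ - 2]].
At the point, J = [[45.0000, 25.0000], [7.5000, -0.7500]] (det J = -221.2500).
Solving J·Δ = −F gives Δ = (-0.2048, -1.8814).
Then the next iterate is (x₁, x₂)₁ = (2.2952, 0.6186).
Round to (2.2952, 0.6186) and repeat: F = (7.767055, 1.181928), J = [[6.768086, 21.071772], [1.602421, -1.322457]].
Δ = (-0.8235, -0.1041), so (x₁, x₂)₂ = (1.4717, 0.5145).

(1.4717, 0.5145)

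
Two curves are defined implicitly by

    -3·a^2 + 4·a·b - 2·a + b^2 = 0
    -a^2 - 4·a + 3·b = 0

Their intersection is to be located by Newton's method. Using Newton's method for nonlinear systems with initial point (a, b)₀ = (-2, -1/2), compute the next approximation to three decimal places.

(-2.469, -1.333)

At (-2, -1/2): F = (-3.750, 2.500).
Jacobian J = [[-6·a + 4·b - 2, 4·a + 2·b], [-2·a - 4, 3]].
At the point, J = [[8.000, -9.000], [0.000, 3.000]] (det J = 24.000).
Solving J·Δ = −F gives Δ = (-0.469, -0.833).
Then the next iterate is (a, b)₁ = (-2.469, -1.333).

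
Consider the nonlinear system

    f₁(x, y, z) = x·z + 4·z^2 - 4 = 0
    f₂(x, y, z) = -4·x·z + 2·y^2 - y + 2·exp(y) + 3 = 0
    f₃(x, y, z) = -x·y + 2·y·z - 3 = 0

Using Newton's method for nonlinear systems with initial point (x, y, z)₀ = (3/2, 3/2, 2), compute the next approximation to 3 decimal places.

(-4.637, -2.295, 1.844)

At (3/2, 3/2, 2): F = (15.000, 2.96338, 0.750).
Jacobian J = [[z, 0, x + 8·z], [-4·z, 4·y + 2·exp(y) - 1, -4·x], [-y, -x + 2·z, 2·y]].
At the point, J = [[2.000, 0.000, 17.500], [-8.000, 13.96338, -6.000], [-1.500, 2.500, 3.000]] (det J = 130.31895).
Solving J·Δ = −F gives Δ = (-6.137, -3.795, -0.156).
Then the next iterate is (x, y, z)₁ = (-4.637, -2.295, 1.844).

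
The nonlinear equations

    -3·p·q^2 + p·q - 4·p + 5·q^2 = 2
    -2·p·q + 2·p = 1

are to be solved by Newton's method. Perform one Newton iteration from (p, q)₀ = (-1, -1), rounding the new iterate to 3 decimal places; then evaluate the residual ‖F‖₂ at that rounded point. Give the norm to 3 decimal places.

At (-1, -1): F = (11.000, -5.000).
Jacobian J = [[-3·q^2 + q - 4, -6·p·q + p + 10·q], [-2·q + 2, -2·p]].
At the point, J = [[-8.000, -17.000], [4.000, 2.000]] (det J = 52.000).
Solving J·Δ = −F gives Δ = (1.212, 0.077).
Then the next iterate is (p, q)₁ = (0.212, -0.923).
Re-evaluating at (0.212, -0.923): F = (0.67414, -0.18465), so ‖F‖₂ = 0.699.

0.699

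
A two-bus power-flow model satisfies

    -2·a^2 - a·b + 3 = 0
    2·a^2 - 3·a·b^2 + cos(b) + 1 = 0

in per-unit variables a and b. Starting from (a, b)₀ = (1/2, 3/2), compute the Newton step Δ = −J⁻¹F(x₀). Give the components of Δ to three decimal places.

(0.624, -0.867)

At (1/2, 3/2): F = (1.750, -1.80426).
Jacobian J = [[-4·a - b, -a], [4·a - 3·b^2, -6·a·b - sin(b)]].
At the point, J = [[-3.500, -0.500], [-4.750, -5.49749]] (det J = 16.86623).
Solving J·Δ = −F gives Δ = (0.624, -0.867).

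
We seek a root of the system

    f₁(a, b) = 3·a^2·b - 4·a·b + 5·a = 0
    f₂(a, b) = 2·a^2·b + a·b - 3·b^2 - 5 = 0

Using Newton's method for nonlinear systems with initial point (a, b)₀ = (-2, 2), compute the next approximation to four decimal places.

(-1.8190, 0.7443)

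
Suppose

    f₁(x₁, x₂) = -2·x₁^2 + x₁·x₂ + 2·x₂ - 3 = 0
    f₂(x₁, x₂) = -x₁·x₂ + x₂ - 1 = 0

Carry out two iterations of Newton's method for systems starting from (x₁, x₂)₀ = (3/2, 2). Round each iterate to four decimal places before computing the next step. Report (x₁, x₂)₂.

At (3/2, 2): F = (-0.5000, -2.0000).
Jacobian J = [[-4·x₁ + x₂, x₁ + 2], [-x₂, -x₁ + 1]].
At the point, J = [[-4.0000, 3.5000], [-2.0000, -0.5000]] (det J = 9.0000).
Solving J·Δ = −F gives Δ = (-0.8056, -0.7778).
Then the next iterate is (x₁, x₂)₁ = (0.6944, 1.2222).
Round to (0.6944, 1.2222) and repeat: F = (-0.671287, -0.626496), J = [[-1.5554, 2.6944], [-1.2222, 0.3056]].
Δ = (-0.5263, -0.0547), so (x₁, x₂)₂ = (0.1681, 1.1675).

(0.1681, 1.1675)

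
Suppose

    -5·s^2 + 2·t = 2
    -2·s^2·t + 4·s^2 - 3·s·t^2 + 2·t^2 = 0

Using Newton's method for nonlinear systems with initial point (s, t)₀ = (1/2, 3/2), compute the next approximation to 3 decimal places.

(0.962, 2.779)

At (1/2, 3/2): F = (-0.250, 1.375).
Jacobian J = [[-10·s, 2], [-4·s·t + 8·s - 3·t^2, -2·s^2 - 6·s·t + 4·t]].
At the point, J = [[-5.000, 2.000], [-5.750, 1.000]] (det J = 6.500).
Solving J·Δ = −F gives Δ = (0.462, 1.279).
Then the next iterate is (s, t)₁ = (0.962, 2.779).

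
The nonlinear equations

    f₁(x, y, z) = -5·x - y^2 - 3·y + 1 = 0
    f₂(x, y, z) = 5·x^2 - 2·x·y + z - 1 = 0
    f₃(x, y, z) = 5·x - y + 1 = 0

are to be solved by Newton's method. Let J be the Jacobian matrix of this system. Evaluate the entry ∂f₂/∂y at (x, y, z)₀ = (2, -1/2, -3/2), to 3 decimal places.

∂f₂/∂y = -2·x.
At (2, -1/2, -3/2) this is -4.000.

-4.000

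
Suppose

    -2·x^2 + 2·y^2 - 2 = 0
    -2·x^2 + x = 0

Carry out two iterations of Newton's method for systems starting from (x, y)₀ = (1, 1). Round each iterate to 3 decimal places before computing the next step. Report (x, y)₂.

(0.533, 1.126)

At (1, 1): F = (-2.000, -1.000).
Jacobian J = [[-4·x, 4·y], [-4·x + 1, 0]].
At the point, J = [[-4.000, 4.000], [-3.000, 0.000]] (det J = 12.000).
Solving J·Δ = −F gives Δ = (-0.333, 0.167).
Then the next iterate is (x, y)₁ = (0.667, 1.167).
Round to (0.667, 1.167) and repeat: F = (-0.166, -0.22278), J = [[-2.668, 4.668], [-1.668, 0.000]].
Δ = (-0.134, -0.041), so (x, y)₂ = (0.533, 1.126).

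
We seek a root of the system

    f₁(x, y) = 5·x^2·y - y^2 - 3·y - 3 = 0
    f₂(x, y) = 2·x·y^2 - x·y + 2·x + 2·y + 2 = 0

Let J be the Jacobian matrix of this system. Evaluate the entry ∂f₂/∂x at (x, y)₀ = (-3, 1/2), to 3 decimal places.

2.000

∂f₂/∂x = 2·y^2 - y + 2.
At (-3, 1/2) this is 2.000.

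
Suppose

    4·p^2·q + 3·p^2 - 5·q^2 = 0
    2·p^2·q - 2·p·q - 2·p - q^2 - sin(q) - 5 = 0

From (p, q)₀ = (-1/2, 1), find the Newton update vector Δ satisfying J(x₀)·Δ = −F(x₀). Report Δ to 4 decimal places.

(-0.7640, 0.2331)

At (-1/2, 1): F = (-3.2500, -4.341471).
Jacobian J = [[8·p·q + 6·p, 4·p^2 - 10·q], [4·p·q - 2·q - 2, 2·p^2 - 2·p - 2·q - cos(q)]].
At the point, J = [[-7.0000, -9.0000], [-6.0000, -1.040302]] (det J = -46.717884).
Solving J·Δ = −F gives Δ = (-0.7640, 0.2331).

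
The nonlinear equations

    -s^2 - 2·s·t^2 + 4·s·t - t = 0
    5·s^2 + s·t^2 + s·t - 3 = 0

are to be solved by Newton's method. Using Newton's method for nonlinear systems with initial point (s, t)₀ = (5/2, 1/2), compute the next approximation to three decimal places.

At (5/2, 1/2): F = (-3.000, 30.125).
Jacobian J = [[-2·s - 2·t^2 + 4·t, -4·s·t + 4·s - 1], [10·s + t^2 + t, 2·s·t + s]].
At the point, J = [[-3.500, 4.000], [25.750, 5.000]] (det J = -120.500).
Solving J·Δ = −F gives Δ = (-1.124, -0.234).
Then the next iterate is (s, t)₁ = (1.376, 0.266).

(1.376, 0.266)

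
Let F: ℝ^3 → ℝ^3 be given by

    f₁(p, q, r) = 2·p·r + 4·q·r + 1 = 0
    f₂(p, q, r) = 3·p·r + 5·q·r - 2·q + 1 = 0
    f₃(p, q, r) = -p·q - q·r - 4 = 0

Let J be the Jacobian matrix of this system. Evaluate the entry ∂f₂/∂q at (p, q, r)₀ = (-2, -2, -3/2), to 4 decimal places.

-9.5000

∂f₂/∂q = 5·r - 2.
At (-2, -2, -3/2) this is -9.5000.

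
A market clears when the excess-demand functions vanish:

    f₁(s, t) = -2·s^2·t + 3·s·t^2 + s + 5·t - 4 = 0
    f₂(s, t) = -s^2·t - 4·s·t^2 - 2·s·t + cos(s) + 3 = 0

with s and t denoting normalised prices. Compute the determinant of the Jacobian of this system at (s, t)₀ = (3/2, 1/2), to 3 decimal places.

J = [[-4·s·t + 3·t^2 + 1, -2·s^2 + 6·s·t + 5], [-2·s·t - 4·t^2 - 2·t - sin(s), -s^2 - 8·s·t - 2·s]].
At the point, J = [[-1.250, 5.000], [-4.49749, -11.250]].
det J = 36.550.

36.550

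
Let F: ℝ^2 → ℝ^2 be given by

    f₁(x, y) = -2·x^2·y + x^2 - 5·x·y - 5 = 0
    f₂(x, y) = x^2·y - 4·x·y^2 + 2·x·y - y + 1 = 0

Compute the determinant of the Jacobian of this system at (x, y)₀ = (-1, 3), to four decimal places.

J = [[-4·x·y + 2·x - 5·y, -2·x^2 - 5·x], [2·x·y - 4·y^2 + 2·y, x^2 - 8·x·y + 2·x - 1]].
At the point, J = [[-5.0000, 3.0000], [-36.0000, 22.0000]].
det J = -2.0000.

-2.0000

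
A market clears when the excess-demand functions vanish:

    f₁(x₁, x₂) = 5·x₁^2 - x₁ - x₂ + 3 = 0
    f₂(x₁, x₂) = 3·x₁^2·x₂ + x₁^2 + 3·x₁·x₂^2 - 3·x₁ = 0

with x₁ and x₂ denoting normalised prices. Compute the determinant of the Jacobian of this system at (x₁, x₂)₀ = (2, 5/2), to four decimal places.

J = [[10·x₁ - 1, -1], [6·x₁·x₂ + 2·x₁ + 3·x₂^2 - 3, 3·x₁^2 + 6·x₁·x₂]].
At the point, J = [[19.0000, -1.0000], [49.7500, 42.0000]].
det J = 847.7500.

847.7500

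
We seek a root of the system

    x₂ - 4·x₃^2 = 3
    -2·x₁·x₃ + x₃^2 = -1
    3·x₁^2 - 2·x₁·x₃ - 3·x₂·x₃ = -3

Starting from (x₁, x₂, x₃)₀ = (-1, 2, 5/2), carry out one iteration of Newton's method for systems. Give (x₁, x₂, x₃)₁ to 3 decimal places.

(-0.417, 1.323, 1.166)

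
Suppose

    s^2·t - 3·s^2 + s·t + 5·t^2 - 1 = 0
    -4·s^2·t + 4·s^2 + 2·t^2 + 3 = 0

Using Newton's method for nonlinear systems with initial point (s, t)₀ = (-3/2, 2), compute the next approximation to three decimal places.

(-1.718, 1.390)

At (-3/2, 2): F = (13.750, 2.000).
Jacobian J = [[2·s·t - 6·s + t, s^2 + s + 10·t], [-8·s·t + 8·s, -4·s^2 + 4·t]].
At the point, J = [[5.000, 20.750], [12.000, -1.000]] (det J = -254.000).
Solving J·Δ = −F gives Δ = (-0.218, -0.610).
Then the next iterate is (s, t)₁ = (-1.718, 1.390).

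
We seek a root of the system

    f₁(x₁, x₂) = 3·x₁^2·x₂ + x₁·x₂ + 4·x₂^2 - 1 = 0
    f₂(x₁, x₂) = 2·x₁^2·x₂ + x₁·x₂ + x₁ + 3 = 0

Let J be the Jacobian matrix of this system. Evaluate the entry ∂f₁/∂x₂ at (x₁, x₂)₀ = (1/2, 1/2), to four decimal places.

5.2500

∂f₁/∂x₂ = 3·x₁^2 + x₁ + 8·x₂.
At (1/2, 1/2) this is 5.2500.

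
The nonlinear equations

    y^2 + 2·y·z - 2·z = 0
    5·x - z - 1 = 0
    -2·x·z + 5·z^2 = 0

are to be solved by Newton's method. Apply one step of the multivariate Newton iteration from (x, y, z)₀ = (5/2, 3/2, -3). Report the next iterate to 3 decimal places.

At (5/2, 3/2, -3): F = (-0.750, 14.500, 60.000).
Jacobian J = [[0, 2·y + 2·z, 2·y - 2], [5, 0, -1], [-2·z, 0, -2·x + 10·z]].
At the point, J = [[0.000, -3.000, 1.000], [5.000, 0.000, -1.000], [6.000, 0.000, -35.000]] (det J = -507.000).
Solving J·Δ = −F gives Δ = (-2.648, 0.170, 1.260).
Then the next iterate is (x, y, z)₁ = (-0.148, 1.670, -1.740).

(-0.148, 1.670, -1.740)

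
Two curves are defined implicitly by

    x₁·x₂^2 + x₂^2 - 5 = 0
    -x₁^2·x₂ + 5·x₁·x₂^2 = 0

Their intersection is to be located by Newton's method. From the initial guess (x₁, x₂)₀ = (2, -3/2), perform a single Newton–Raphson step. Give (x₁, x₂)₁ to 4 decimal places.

At (2, -3/2): F = (1.7500, 28.5000).
Jacobian J = [[x₂^2, 2·x₁·x₂ + 2·x₂], [-2·x₁·x₂ + 5·x₂^2, -x₁^2 + 10·x₁·x₂]].
At the point, J = [[2.2500, -9.0000], [17.2500, -34.0000]] (det J = 78.7500).
Solving J·Δ = −F gives Δ = (-2.5016, -0.4310).
Then the next iterate is (x₁, x₂)₁ = (-0.5016, -1.9310).

(-0.5016, -1.9310)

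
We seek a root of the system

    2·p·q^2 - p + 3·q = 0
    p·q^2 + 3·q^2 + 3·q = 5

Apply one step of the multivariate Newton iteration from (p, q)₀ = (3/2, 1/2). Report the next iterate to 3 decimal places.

At (3/2, 1/2): F = (0.750, -2.375).
Jacobian J = [[2·q^2 - 1, 4·p·q + 3], [q^2, 2·p·q + 6·q + 3]].
At the point, J = [[-0.500, 6.000], [0.250, 7.500]] (det J = -5.250).
Solving J·Δ = −F gives Δ = (3.786, 0.190).
Then the next iterate is (p, q)₁ = (5.286, 0.690).

(5.286, 0.690)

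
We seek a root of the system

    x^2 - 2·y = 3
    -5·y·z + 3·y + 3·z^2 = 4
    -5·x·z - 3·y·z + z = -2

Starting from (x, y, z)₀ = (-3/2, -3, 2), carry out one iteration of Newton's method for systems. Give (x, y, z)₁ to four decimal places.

(0.3402, -3.1352, 0.8909)

At (-3/2, -3, 2): F = (5.2500, 29.0000, 37.0000).
Jacobian J = [[2·x, -2, 0], [0, -5·z + 3, -5·y + 6·z], [-5·z, -3·z, -5·x - 3·y + 1]].
At the point, J = [[-3.0000, -2.0000, 0.0000], [0.0000, -7.0000, 27.0000], [-10.0000, -6.0000, 17.5000]] (det J = 421.5000).
Solving J·Δ = −F gives Δ = (1.8402, -0.1352, -1.1091).
Then the next iterate is (x, y, z)₁ = (0.3402, -3.1352, 0.8909).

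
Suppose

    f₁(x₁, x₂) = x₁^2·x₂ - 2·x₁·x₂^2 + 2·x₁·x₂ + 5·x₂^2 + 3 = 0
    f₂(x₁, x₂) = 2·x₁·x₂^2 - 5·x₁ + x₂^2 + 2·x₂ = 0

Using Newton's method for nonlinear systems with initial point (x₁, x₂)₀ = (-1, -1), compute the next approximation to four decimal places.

(0.3962, -0.4528)

At (-1, -1): F = (11.0000, 2.0000).
Jacobian J = [[2·x₁·x₂ - 2·x₂^2 + 2·x₂, x₁^2 - 4·x₁·x₂ + 2·x₁ + 10·x₂], [2·x₂^2 - 5, 4·x₁·x₂ + 2·x₂ + 2]].
At the point, J = [[-2.0000, -15.0000], [-3.0000, 4.0000]] (det J = -53.0000).
Solving J·Δ = −F gives Δ = (1.3962, 0.5472).
Then the next iterate is (x₁, x₂)₁ = (0.3962, -0.4528).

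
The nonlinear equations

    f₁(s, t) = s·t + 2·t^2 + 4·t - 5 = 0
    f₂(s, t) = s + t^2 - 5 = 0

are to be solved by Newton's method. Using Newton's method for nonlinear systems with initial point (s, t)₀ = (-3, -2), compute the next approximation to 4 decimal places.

(-0.8667, -2.4667)

At (-3, -2): F = (1.0000, -4.0000).
Jacobian J = [[t, s + 4·t + 4], [1, 2·t]].
At the point, J = [[-2.0000, -7.0000], [1.0000, -4.0000]] (det J = 15.0000).
Solving J·Δ = −F gives Δ = (2.1333, -0.4667).
Then the next iterate is (s, t)₁ = (-0.8667, -2.4667).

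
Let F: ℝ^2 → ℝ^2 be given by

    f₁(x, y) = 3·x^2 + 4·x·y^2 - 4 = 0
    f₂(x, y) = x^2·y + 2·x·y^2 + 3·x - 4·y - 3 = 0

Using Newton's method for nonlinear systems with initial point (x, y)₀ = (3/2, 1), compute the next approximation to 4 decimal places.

(1.6028, 0.1595)

At (3/2, 1): F = (8.7500, 2.7500).
Jacobian J = [[6·x + 4·y^2, 8·x·y], [2·x·y + 2·y^2 + 3, x^2 + 4·x·y - 4]].
At the point, J = [[13.0000, 12.0000], [8.0000, 4.2500]] (det J = -40.7500).
Solving J·Δ = −F gives Δ = (0.1028, -0.8405).
Then the next iterate is (x, y)₁ = (1.6028, 0.1595).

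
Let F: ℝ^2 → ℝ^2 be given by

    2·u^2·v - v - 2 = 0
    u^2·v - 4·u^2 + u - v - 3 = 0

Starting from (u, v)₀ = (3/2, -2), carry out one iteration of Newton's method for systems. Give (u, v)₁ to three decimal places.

(0.730, -2.067)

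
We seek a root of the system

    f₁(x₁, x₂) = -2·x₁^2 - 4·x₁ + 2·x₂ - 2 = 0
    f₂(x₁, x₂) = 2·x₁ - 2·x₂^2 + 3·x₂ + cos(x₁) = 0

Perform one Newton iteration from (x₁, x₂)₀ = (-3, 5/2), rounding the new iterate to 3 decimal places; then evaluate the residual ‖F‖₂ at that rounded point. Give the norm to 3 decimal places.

4.302

At (-3, 5/2): F = (-3.000, -11.98999).
Jacobian J = [[-4·x₁ - 4, 2], [-sin(x₁) + 2, -4·x₂ + 3]].
At the point, J = [[8.000, 2.000], [2.14112, -7.000]] (det J = -60.28224).
Solving J·Δ = −F gives Δ = (0.746, -1.485).
Then the next iterate is (x₁, x₂)₁ = (-2.254, 1.015).
Re-evaluating at (-2.254, 1.015): F = (-1.11503, -4.15473), so ‖F‖₂ = 4.302.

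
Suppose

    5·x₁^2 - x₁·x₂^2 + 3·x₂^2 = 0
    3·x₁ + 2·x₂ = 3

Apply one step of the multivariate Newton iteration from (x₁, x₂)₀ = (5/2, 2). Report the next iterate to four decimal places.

(1.1250, -0.1875)

At (5/2, 2): F = (33.2500, 8.5000).
Jacobian J = [[10·x₁ - x₂^2, -2·x₁·x₂ + 6·x₂], [3, 2]].
At the point, J = [[21.0000, 2.0000], [3.0000, 2.0000]] (det J = 36.0000).
Solving J·Δ = −F gives Δ = (-1.3750, -2.1875).
Then the next iterate is (x₁, x₂)₁ = (1.1250, -0.1875).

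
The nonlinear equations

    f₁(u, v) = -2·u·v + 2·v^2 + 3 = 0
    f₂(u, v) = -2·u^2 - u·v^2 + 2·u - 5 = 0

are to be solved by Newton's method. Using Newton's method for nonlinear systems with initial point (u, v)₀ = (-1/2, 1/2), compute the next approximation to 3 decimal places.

(1.298, -0.234)

At (-1/2, 1/2): F = (4.000, -6.375).
Jacobian J = [[-2·v, -2·u + 4·v], [-4·u - v^2 + 2, -2·u·v]].
At the point, J = [[-1.000, 3.000], [3.750, 0.500]] (det J = -11.750).
Solving J·Δ = −F gives Δ = (1.798, -0.734).
Then the next iterate is (u, v)₁ = (1.298, -0.234).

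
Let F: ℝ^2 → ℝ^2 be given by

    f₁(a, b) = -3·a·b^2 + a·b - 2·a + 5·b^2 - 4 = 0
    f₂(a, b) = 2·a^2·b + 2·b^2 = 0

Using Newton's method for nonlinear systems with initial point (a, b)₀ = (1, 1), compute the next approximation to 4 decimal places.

(0.1364, 0.9091)

At (1, 1): F = (-3.0000, 4.0000).
Jacobian J = [[-3·b^2 + b - 2, -6·a·b + a + 10·b], [4·a·b, 2·a^2 + 4·b]].
At the point, J = [[-4.0000, 5.0000], [4.0000, 6.0000]] (det J = -44.0000).
Solving J·Δ = −F gives Δ = (-0.8636, -0.0909).
Then the next iterate is (a, b)₁ = (0.1364, 0.9091).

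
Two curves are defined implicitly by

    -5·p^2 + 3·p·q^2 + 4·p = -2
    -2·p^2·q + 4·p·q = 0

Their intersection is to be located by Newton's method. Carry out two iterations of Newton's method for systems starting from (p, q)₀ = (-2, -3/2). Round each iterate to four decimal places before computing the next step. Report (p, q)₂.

(-0.7657, -0.0934)

At (-2, -3/2): F = (-39.5000, 24.0000).
Jacobian J = [[-10·p + 3·q^2 + 4, 6·p·q], [-4·p·q + 4·q, -2·p^2 + 4·p]].
At the point, J = [[30.7500, 18.0000], [-18.0000, -16.0000]] (det J = -168.0000).
Solving J·Δ = −F gives Δ = (1.1905, 0.1607).
Then the next iterate is (p, q)₁ = (-0.8095, -1.3393).
Round to (-0.8095, -1.3393) and repeat: F = (-8.870511, 6.091914), J = [[17.476173, 6.504980], [-9.693853, -4.548580]].
Δ = (0.0438, 1.2459), so (p, q)₂ = (-0.7657, -0.0934).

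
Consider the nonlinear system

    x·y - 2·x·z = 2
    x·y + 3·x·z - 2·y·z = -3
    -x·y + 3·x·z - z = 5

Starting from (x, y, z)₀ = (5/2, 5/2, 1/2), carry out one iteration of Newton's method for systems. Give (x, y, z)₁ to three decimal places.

At (5/2, 5/2, 1/2): F = (1.750, 10.500, -8.000).
Jacobian J = [[y - 2·z, x, -2·x], [y + 3·z, x - 2·z, 3·x - 2·y], [-y + 3·z, -x, 3·x - 1]].
At the point, J = [[1.500, 2.500, -5.000], [4.000, 1.500, 2.500], [-1.000, -2.500, 6.500]] (det J = -4.750).
Solving J·Δ = −F gives Δ = (-25.553, 40.000, 12.684).
Then the next iterate is (x, y, z)₁ = (-23.053, 42.500, 13.184).

(-23.053, 42.500, 13.184)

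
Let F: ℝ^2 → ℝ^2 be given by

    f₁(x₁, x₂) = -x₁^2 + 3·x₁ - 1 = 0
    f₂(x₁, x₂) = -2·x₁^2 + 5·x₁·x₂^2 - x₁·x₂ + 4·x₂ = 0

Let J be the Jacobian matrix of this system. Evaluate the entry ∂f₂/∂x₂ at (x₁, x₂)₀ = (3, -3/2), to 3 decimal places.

∂f₂/∂x₂ = 10·x₁·x₂ - x₁ + 4.
At (3, -3/2) this is -44.000.

-44.000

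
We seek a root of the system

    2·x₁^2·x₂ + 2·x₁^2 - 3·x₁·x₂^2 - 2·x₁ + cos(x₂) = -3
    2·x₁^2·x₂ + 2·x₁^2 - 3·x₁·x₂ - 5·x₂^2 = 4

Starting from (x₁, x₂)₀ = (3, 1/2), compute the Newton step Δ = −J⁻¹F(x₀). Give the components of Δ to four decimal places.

(-0.7095, -1.3858)

At (3, 1/2): F = (22.627583, 17.2500).
Jacobian J = [[4·x₁·x₂ + 4·x₁ - 3·x₂^2 - 2, 2·x₁^2 - 6·x₁·x₂ - sin(x₂)], [4·x₁·x₂ + 4·x₁ - 3·x₂, 2·x₁^2 - 3·x₁ - 10·x₂]].
At the point, J = [[15.2500, 8.520574], [16.5000, 4.0000]] (det J = -79.589479).
Solving J·Δ = −F gives Δ = (-0.7095, -1.3858).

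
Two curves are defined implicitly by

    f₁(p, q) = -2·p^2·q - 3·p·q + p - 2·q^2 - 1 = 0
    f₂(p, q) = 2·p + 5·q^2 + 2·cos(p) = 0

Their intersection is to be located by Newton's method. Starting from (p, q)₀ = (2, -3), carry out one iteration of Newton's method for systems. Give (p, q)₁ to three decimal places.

(1.359, -1.398)

At (2, -3): F = (25.000, 48.16771).
Jacobian J = [[-4·p·q - 3·q + 1, -2·p^2 - 3·p - 4·q], [-2·sin(p) + 2, 10·q]].
At the point, J = [[34.000, -2.000], [0.18141, -30.000]] (det J = -1019.63719).
Solving J·Δ = −F gives Δ = (-0.641, 1.602).
Then the next iterate is (p, q)₁ = (1.359, -1.398).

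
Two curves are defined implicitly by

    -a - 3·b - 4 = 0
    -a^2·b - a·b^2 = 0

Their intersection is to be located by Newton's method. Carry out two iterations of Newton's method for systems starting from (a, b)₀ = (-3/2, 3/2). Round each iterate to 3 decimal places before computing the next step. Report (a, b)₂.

At (-3/2, 3/2): F = (-7.000, 0.000).
Jacobian J = [[-1, -3], [-2·a·b - b^2, -a^2 - 2·a·b]].
At the point, J = [[-1.000, -3.000], [2.250, 2.250]] (det J = 4.500).
Solving J·Δ = −F gives Δ = (3.500, -3.500).
Then the next iterate is (a, b)₁ = (2.000, -2.000).
Round to (2.000, -2.000) and repeat: F = (0.000, 0.000), J = [[-1.000, -3.000], [4.000, 4.000]].
Δ = (0.000, 0.000), so (a, b)₂ = (2.000, -2.000).

(2.000, -2.000)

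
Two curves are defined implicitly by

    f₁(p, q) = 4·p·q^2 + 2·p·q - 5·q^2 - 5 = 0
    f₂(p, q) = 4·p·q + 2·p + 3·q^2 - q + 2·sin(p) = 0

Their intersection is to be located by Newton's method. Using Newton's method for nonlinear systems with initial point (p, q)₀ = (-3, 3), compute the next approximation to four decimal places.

(-1.1073, 2.1064)

At (-3, 3): F = (-176.0000, -18.282240).
Jacobian J = [[4·q^2 + 2·q, 8·p·q + 2·p - 10·q], [4·q + 2·cos(p) + 2, 4·p + 6·q - 1]].
At the point, J = [[42.0000, -108.0000], [12.020015, 5.0000]] (det J = 1508.161621).
Solving J·Δ = −F gives Δ = (1.8927, -0.8936).
Then the next iterate is (p, q)₁ = (-1.1073, 2.1064).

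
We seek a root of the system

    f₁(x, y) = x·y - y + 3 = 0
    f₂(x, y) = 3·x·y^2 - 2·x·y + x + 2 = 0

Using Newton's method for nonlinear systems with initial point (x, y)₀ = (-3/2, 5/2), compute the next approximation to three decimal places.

At (-3/2, 5/2): F = (-3.250, -20.125).
Jacobian J = [[y, x - 1], [3·y^2 - 2·y + 1, 6·x·y - 2·x]].
At the point, J = [[2.500, -2.500], [14.750, -19.500]] (det J = -11.875).
Solving J·Δ = −F gives Δ = (1.100, -0.200).
Then the next iterate is (x, y)₁ = (-0.400, 2.300).

(-0.400, 2.300)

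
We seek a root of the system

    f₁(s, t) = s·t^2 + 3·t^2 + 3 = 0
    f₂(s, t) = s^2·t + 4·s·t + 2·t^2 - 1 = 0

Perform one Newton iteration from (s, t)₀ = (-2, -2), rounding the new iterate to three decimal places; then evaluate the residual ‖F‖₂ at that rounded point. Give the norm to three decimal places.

4.404

At (-2, -2): F = (7.000, 15.000).
Jacobian J = [[t^2, 2·s·t + 6·t], [2·s·t + 4·t, s^2 + 4·s + 4·t]].
At the point, J = [[4.000, -4.000], [0.000, -12.000]] (det J = -48.000).
Solving J·Δ = −F gives Δ = (-0.500, 1.250).
Then the next iterate is (s, t)₁ = (-2.500, -0.750).
Re-evaluating at (-2.500, -0.750): F = (3.28125, 2.93750), so ‖F‖₂ = 4.404.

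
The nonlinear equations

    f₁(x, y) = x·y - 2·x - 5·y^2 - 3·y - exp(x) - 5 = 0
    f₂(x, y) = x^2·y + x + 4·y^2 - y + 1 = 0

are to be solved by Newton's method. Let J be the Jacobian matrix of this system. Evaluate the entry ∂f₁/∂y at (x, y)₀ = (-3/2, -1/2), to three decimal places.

0.500

∂f₁/∂y = x - 10·y - 3.
At (-3/2, -1/2) this is 0.500.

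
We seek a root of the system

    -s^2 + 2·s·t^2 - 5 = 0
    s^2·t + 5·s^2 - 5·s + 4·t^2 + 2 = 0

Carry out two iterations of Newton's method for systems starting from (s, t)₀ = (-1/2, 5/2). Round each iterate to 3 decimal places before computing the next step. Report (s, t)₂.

At (-1/2, 5/2): F = (-11.500, 31.375).
Jacobian J = [[-2·s + 2·t^2, 4·s·t], [2·s·t + 10·s - 5, s^2 + 8·t]].
At the point, J = [[13.500, -5.000], [-12.500, 20.250]] (det J = 210.875).
Solving J·Δ = −F gives Δ = (0.360, -1.327).
Then the next iterate is (s, t)₁ = (-0.140, 1.173).
Round to (-0.140, 1.173) and repeat: F = (-5.40486, 8.32471), J = [[3.03186, -0.65688], [-6.72844, 9.40360]].
Δ = (1.883, 0.462), so (s, t)₂ = (1.743, 1.635).

(1.743, 1.635)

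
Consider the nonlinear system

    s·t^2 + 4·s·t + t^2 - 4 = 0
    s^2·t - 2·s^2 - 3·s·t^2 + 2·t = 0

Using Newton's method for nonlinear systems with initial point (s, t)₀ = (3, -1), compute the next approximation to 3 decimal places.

At (3, -1): F = (-12.000, -38.000).
Jacobian J = [[t^2 + 4·t, 2·s·t + 4·s + 2·t], [2·s·t - 4·s - 3·t^2, s^2 - 6·s·t + 2]].
At the point, J = [[-3.000, 4.000], [-21.000, 29.000]] (det J = -3.000).
Solving J·Δ = −F gives Δ = (-65.333, -46.000).
Then the next iterate is (s, t)₁ = (-62.333, -47.000).

(-62.333, -47.000)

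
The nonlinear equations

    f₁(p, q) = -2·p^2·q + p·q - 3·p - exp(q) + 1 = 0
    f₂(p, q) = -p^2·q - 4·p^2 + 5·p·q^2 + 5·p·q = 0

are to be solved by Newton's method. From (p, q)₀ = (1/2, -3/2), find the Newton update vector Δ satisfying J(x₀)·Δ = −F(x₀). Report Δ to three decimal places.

(-0.500, 0.119)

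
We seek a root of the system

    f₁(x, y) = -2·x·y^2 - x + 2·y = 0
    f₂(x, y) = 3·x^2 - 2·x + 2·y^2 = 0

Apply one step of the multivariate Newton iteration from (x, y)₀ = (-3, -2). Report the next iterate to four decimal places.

At (-3, -2): F = (23.0000, 41.0000).
Jacobian J = [[-2·y^2 - 1, -4·x·y + 2], [6·x - 2, 4·y]].
At the point, J = [[-9.0000, -22.0000], [-20.0000, -8.0000]] (det J = -368.0000).
Solving J·Δ = −F gives Δ = (1.9511, 0.2473).
Then the next iterate is (x, y)₁ = (-1.0489, -1.7527).

(-1.0489, -1.7527)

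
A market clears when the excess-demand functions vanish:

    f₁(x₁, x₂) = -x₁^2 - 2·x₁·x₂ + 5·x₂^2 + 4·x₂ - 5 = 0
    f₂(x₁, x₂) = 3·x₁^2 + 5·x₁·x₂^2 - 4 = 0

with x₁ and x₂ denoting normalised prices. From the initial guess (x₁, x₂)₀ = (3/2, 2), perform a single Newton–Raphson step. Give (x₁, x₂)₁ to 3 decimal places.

At (3/2, 2): F = (14.750, 32.750).
Jacobian J = [[-2·x₁ - 2·x₂, -2·x₁ + 10·x₂ + 4], [6·x₁ + 5·x₂^2, 10·x₁·x₂]].
At the point, J = [[-7.000, 21.000], [29.000, 30.000]] (det J = -819.000).
Solving J·Δ = −F gives Δ = (-0.299, -0.802).
Then the next iterate is (x₁, x₂)₁ = (1.201, 1.198).

(1.201, 1.198)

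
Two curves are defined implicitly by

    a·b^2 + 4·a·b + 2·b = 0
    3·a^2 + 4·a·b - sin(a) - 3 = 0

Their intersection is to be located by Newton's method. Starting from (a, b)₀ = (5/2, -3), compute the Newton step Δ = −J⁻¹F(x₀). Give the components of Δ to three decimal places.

(-9.655, 5.155)

At (5/2, -3): F = (-13.500, -14.84847).
Jacobian J = [[b^2 + 4·b, 2·a·b + 4·a + 2], [6·a + 4·b - cos(a), 4·a]].
At the point, J = [[-3.000, -3.000], [3.80114, 10.000]] (det J = -18.59657).
Solving J·Δ = −F gives Δ = (-9.655, 5.155).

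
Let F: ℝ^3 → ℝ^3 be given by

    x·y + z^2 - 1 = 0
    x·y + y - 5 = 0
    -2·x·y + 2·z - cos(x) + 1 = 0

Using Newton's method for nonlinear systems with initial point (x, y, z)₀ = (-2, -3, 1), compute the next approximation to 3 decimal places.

(-4.683, 3.048, 0.024)

At (-2, -3, 1): F = (6.000, -2.000, -8.58385).
Jacobian J = [[y, x, 2·z], [y, x + 1, 0], [-2·y + sin(x), -2·x, 2]].
At the point, J = [[-3.000, -2.000, 2.000], [-3.000, -1.000, 0.000], [5.09070, 4.000, 2.000]] (det J = -19.81859).
Solving J·Δ = −F gives Δ = (-2.683, 6.048, -0.976).
Then the next iterate is (x, y, z)₁ = (-4.683, 3.048, 0.024).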